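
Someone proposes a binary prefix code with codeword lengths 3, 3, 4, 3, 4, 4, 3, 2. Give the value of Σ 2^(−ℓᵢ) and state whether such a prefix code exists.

0.9375; yes

With common denominator 2^4 = 16: Σ 2^(−ℓᵢ) = 2/16 + 2/16 + 1/16 + 2/16 + 1/16 + 1/16 + 2/16 + 4/16 = 15/16 = 0.9375.
Kraft's inequality requires Σ ≤ 1; here Σ = 0.9375 ≤ 1, so such a prefix code exists.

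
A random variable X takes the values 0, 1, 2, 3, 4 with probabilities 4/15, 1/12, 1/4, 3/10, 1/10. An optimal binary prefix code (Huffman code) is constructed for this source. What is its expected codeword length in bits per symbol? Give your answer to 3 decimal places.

Repeatedly combine the two least-probable nodes; the expected code length is the sum of the merged weights.
merge 1/12 + 1/10 → 11/60
merge 11/60 + 1/4 → 13/30
merge 4/15 + 3/10 → 17/30
merge 13/30 + 17/30 → 1
L = 11/60 + 13/30 + 17/30 + 1 = 131/60 ≈ 2.183 bits/symbol.

2.183 bits/symbol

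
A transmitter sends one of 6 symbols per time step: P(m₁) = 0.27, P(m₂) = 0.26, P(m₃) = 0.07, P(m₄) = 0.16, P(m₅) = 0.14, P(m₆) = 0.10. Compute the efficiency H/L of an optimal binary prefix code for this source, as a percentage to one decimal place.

98.6%

Entropy H = −Σ p log₂ p ≈ 2.4362 bits.
Huffman merges: 7/100+1/10→17/100; 7/50+4/25→3/10; 17/100+13/50→43/100; 27/100+3/10→57/100; 43/100+57/100→1. L = 247/100 ≈ 2.4700.
Efficiency = H/L = 2.4362/2.4700 = 98.6%.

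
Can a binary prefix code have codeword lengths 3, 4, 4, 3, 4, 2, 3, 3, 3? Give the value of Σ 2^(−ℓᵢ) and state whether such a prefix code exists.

1.0625; no

With common denominator 2^4 = 16: Σ 2^(−ℓᵢ) = 2/16 + 1/16 + 1/16 + 2/16 + 1/16 + 4/16 + 2/16 + 2/16 + 2/16 = 17/16 = 1.0625.
Kraft's inequality requires Σ ≤ 1; here Σ = 1.0625 > 1, so no such prefix code exists.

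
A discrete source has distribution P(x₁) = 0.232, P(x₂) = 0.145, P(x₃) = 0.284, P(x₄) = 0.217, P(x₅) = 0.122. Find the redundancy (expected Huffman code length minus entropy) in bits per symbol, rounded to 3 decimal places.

0.010 bits

Entropy H = −Σ p log₂ p ≈ 2.2573 bits.
Huffman merges: 61/500+29/200→267/1000; 217/1000+29/125→449/1000; 267/1000+71/250→551/1000; 449/1000+551/1000→1. L = 2267/1000 ≈ 2.2670.
L − H = 2.2670 − 2.2573 = 0.010 bits.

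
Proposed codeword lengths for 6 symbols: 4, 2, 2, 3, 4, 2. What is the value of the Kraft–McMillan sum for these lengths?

1

With common denominator 2^4 = 16: Σ 2^(−ℓᵢ) = 1/16 + 4/16 + 4/16 + 2/16 + 1/16 + 4/16 = 16/16 = 1.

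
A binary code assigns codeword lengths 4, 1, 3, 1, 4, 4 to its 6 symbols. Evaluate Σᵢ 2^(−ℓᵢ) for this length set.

1.3125

With common denominator 2^4 = 16: Σ 2^(−ℓᵢ) = 1/16 + 8/16 + 2/16 + 8/16 + 1/16 + 1/16 = 21/16 = 1.3125.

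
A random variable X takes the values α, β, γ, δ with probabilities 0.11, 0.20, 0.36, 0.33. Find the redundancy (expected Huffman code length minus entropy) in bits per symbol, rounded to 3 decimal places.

Entropy H = −Σ p log₂ p ≈ 1.8731 bits.
Huffman merges: 11/100+1/5→31/100; 31/100+33/100→16/25; 9/25+16/25→1. L = 39/20 ≈ 1.9500.
L − H = 1.9500 − 1.8731 = 0.077 bits.

0.077 bits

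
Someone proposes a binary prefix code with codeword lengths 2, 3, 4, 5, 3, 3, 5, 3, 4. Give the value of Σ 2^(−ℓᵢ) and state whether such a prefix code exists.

With common denominator 2^5 = 32: Σ 2^(−ℓᵢ) = 8/32 + 4/32 + 2/32 + 1/32 + 4/32 + 4/32 + 1/32 + 4/32 + 2/32 = 30/32 = 0.9375.
Kraft's inequality requires Σ ≤ 1; here Σ = 0.9375 ≤ 1, so such a prefix code exists.

0.9375; yes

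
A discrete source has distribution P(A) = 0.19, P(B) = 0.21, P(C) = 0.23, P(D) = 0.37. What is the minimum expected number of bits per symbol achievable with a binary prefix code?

Repeatedly combine the two least-probable nodes; the expected code length is the sum of the merged weights.
merge 19/100 + 21/100 → 2/5
merge 23/100 + 37/100 → 3/5
merge 2/5 + 3/5 → 1
L = 2/5 + 3/5 + 1 = 2 bits/symbol.

2 bits/symbol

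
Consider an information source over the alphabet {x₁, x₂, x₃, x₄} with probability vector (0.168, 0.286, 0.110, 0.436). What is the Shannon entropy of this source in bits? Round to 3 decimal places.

1.821 bits

H = −Σ pᵢ log₂ pᵢ.
−0.168·log₂(0.168) = 0.4323
−0.286·log₂(0.286) = 0.5165
−0.110·log₂(0.110) = 0.3503
−0.436·log₂(0.436) = 0.5222
Sum ≈ 1.8213 → 1.821 bits.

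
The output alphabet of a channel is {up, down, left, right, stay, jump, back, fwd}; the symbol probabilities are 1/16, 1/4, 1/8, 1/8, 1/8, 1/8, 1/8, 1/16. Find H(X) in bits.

Each probability is a power of 1/2, so log₂(1/p) is an integer.
H = Σ p·log₂(1/p) = 1/16·4 + 1/4·2 + 1/8·3 + 1/8·3 + 1/8·3 + 1/8·3 + 1/8·3 + 1/16·4 = 2.875 bits.

2.875 bits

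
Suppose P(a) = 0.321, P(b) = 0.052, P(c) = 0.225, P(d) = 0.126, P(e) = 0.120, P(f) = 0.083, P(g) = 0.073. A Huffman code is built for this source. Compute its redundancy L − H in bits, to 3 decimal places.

0.029 bits

Entropy H = −Σ p log₂ p ≈ 2.5495 bits.
Huffman merges: 13/250+73/1000→1/8; 83/1000+3/25→203/1000; 1/8+63/500→251/1000; 203/1000+9/40→107/250; 251/1000+321/1000→143/250; 107/250+143/250→1. L = 2579/1000 ≈ 2.5790.
L − H = 2.5790 − 2.5495 = 0.029 bits.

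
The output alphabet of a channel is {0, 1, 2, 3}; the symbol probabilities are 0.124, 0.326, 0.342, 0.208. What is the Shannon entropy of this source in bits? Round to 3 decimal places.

1.901 bits

H = −Σ pᵢ log₂ pᵢ.
−0.124·log₂(0.124) = 0.3734
−0.326·log₂(0.326) = 0.5272
−0.342·log₂(0.342) = 0.5294
−0.208·log₂(0.208) = 0.4712
Sum ≈ 1.9012 → 1.901 bits.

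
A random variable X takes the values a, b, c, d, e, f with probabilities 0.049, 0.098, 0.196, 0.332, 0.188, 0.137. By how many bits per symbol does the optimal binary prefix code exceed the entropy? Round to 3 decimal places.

Entropy H = −Σ p log₂ p ≈ 2.3767 bits.
Huffman merges: 49/1000+49/500→147/1000; 137/1000+147/1000→71/250; 47/250+49/250→48/125; 71/250+83/250→77/125; 48/125+77/125→1. L = 2431/1000 ≈ 2.4310.
L − H = 2.4310 − 2.3767 = 0.054 bits.

0.054 bits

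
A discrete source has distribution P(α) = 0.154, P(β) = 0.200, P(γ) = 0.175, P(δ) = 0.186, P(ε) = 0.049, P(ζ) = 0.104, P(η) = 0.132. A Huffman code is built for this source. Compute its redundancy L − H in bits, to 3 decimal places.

Entropy H = −Σ p log₂ p ≈ 2.7099 bits.
Huffman merges: 49/1000+13/125→153/1000; 33/250+153/1000→57/200; 77/500+7/40→329/1000; 93/500+1/5→193/500; 57/200+329/1000→307/500; 193/500+307/500→1. L = 2767/1000 ≈ 2.7670.
L − H = 2.7670 − 2.7099 = 0.057 bits.

0.057 bits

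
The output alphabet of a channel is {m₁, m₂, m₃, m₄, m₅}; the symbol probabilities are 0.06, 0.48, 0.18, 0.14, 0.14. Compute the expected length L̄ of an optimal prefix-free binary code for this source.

Repeatedly combine the two least-probable nodes; the expected code length is the sum of the merged weights.
merge 3/50 + 7/50 → 1/5
merge 7/50 + 9/50 → 8/25
merge 1/5 + 8/25 → 13/25
merge 12/25 + 13/25 → 1
L = 1/5 + 8/25 + 13/25 + 1 = 51/25 = 2.04 bits/symbol.

2.04 bits/symbol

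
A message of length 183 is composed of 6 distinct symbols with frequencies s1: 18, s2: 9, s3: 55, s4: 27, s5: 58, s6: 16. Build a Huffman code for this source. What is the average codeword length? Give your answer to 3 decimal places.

Probabilities are the counts divided by 183.
Repeatedly combine the two least-probable nodes; the expected code length is the sum of the merged weights.
merge 3/61 + 16/183 → 25/183
merge 6/61 + 25/183 → 43/183
merge 9/61 + 43/183 → 70/183
merge 55/183 + 58/183 → 113/183
merge 70/183 + 113/183 → 1
L = 25/183 + 43/183 + 70/183 + 113/183 + 1 = 434/183 ≈ 2.372 bits/symbol.

2.372 bits/symbol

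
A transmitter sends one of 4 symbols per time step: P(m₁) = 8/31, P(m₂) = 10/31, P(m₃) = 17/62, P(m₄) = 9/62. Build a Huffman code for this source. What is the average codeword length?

2 bits/symbol

Repeatedly combine the two least-probable nodes; the expected code length is the sum of the merged weights.
merge 9/62 + 8/31 → 25/62
merge 17/62 + 10/31 → 37/62
merge 25/62 + 37/62 → 1
L = 25/62 + 37/62 + 1 = 2 bits/symbol.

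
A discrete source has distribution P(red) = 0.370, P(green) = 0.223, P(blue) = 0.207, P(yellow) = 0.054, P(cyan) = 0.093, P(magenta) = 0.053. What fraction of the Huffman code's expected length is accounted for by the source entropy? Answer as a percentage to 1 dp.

Entropy H = −Σ p log₂ p ≈ 2.2545 bits.
Huffman merges: 53/1000+27/500→107/1000; 93/1000+107/1000→1/5; 1/5+207/1000→407/1000; 223/1000+37/100→593/1000; 407/1000+593/1000→1. L = 2307/1000 ≈ 2.3070.
Efficiency = H/L = 2.2545/2.3070 = 97.7%.

97.7%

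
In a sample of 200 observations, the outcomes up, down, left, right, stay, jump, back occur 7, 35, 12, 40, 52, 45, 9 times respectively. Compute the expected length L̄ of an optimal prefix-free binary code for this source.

2.535 bits/symbol

Probabilities are the counts divided by 200.
Repeatedly combine the two least-probable nodes; the expected code length is the sum of the merged weights.
merge 7/200 + 9/200 → 2/25
merge 3/50 + 2/25 → 7/50
merge 7/50 + 7/40 → 63/200
merge 1/5 + 9/40 → 17/40
merge 13/50 + 63/200 → 23/40
merge 17/40 + 23/40 → 1
L = 2/25 + 7/50 + 63/200 + 17/40 + 23/40 + 1 = 507/200 = 2.535 bits/symbol.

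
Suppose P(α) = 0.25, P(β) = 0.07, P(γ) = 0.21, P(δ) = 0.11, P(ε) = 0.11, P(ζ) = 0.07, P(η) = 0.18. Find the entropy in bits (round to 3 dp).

2.656 bits

H = −Σ pᵢ log₂ pᵢ.
−0.25·log₂(0.25) = 0.5000
−0.07·log₂(0.07) = 0.2686
−0.21·log₂(0.21) = 0.4728
−0.11·log₂(0.11) = 0.3503
−0.11·log₂(0.11) = 0.3503
−0.07·log₂(0.07) = 0.2686
−0.18·log₂(0.18) = 0.4453
Sum ≈ 2.6558 → 2.656 bits.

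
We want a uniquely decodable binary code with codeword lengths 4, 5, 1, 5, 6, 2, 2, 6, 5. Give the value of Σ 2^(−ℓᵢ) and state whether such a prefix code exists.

With common denominator 2^6 = 64: Σ 2^(−ℓᵢ) = 4/64 + 2/64 + 32/64 + 2/64 + 1/64 + 16/64 + 16/64 + 1/64 + 2/64 = 76/64 = 1.1875.
Kraft's inequality requires Σ ≤ 1; here Σ = 1.1875 > 1, so no such prefix code exists.

1.1875; no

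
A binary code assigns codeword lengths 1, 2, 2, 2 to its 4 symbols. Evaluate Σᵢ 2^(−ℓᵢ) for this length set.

1.25

With common denominator 2^2 = 4: Σ 2^(−ℓᵢ) = 2/4 + 1/4 + 1/4 + 1/4 = 5/4 = 1.25.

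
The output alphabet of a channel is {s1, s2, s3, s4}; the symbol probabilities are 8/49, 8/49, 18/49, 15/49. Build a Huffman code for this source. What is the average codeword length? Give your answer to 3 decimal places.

1.959 bits/symbol

Repeatedly combine the two least-probable nodes; the expected code length is the sum of the merged weights.
merge 8/49 + 8/49 → 16/49
merge 15/49 + 16/49 → 31/49
merge 18/49 + 31/49 → 1
L = 16/49 + 31/49 + 1 = 96/49 ≈ 1.959 bits/symbol.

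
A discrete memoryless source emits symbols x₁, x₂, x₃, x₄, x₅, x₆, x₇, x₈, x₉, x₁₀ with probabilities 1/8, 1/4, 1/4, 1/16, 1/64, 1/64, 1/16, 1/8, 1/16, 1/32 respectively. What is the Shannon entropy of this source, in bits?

Each probability is a power of 1/2, so log₂(1/p) is an integer.
H = Σ p·log₂(1/p) = 1/8·3 + 1/4·2 + 1/4·2 + 1/16·4 + 1/64·6 + 1/64·6 + 1/16·4 + 1/8·3 + 1/16·4 + 1/32·5 = 2.84375 bits.

2.84375 bits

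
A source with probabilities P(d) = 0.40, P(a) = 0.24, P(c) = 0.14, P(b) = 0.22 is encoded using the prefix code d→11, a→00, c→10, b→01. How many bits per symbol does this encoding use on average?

2 bits/symbol

L̄ = Σ pᵢ·ℓᵢ = 0.40·2 + 0.24·2 + 0.14·2 + 0.22·2 = 2 bits/symbol.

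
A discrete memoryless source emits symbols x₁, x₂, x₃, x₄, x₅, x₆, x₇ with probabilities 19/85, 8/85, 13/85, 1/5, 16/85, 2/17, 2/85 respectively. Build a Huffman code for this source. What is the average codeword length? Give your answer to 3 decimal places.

Repeatedly combine the two least-probable nodes; the expected code length is the sum of the merged weights.
merge 2/85 + 8/85 → 2/17
merge 2/17 + 2/17 → 4/17
merge 13/85 + 16/85 → 29/85
merge 1/5 + 19/85 → 36/85
merge 4/17 + 29/85 → 49/85
merge 36/85 + 49/85 → 1
L = 2/17 + 4/17 + 29/85 + 36/85 + 49/85 + 1 = 229/85 ≈ 2.694 bits/symbol.

2.694 bits/symbol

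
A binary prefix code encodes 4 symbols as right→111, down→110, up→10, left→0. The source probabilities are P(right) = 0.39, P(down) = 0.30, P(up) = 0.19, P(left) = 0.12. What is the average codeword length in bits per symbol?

L̄ = Σ pᵢ·ℓᵢ = 0.39·3 + 0.30·3 + 0.19·2 + 0.12·1 = 2.57 bits/symbol.

2.57 bits/symbol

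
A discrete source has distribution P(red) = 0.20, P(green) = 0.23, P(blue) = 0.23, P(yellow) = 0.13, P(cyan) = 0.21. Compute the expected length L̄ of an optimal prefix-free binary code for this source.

Repeatedly combine the two least-probable nodes; the expected code length is the sum of the merged weights.
merge 13/100 + 1/5 → 33/100
merge 21/100 + 23/100 → 11/25
merge 23/100 + 33/100 → 14/25
merge 11/25 + 14/25 → 1
L = 33/100 + 11/25 + 14/25 + 1 = 233/100 = 2.33 bits/symbol.

2.33 bits/symbol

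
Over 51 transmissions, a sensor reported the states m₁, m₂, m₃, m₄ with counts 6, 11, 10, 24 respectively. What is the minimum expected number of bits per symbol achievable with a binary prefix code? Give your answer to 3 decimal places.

Probabilities are the counts divided by 51.
Repeatedly combine the two least-probable nodes; the expected code length is the sum of the merged weights.
merge 2/17 + 10/51 → 16/51
merge 11/51 + 16/51 → 9/17
merge 8/17 + 9/17 → 1
L = 16/51 + 9/17 + 1 = 94/51 ≈ 1.843 bits/symbol.

1.843 bits/symbol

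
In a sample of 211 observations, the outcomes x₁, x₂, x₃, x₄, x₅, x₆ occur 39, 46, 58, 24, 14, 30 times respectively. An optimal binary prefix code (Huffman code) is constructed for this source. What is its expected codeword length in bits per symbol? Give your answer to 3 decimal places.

2.502 bits/symbol

Probabilities are the counts divided by 211.
Repeatedly combine the two least-probable nodes; the expected code length is the sum of the merged weights.
merge 14/211 + 24/211 → 38/211
merge 30/211 + 38/211 → 68/211
merge 39/211 + 46/211 → 85/211
merge 58/211 + 68/211 → 126/211
merge 85/211 + 126/211 → 1
L = 38/211 + 68/211 + 85/211 + 126/211 + 1 = 528/211 ≈ 2.502 bits/symbol.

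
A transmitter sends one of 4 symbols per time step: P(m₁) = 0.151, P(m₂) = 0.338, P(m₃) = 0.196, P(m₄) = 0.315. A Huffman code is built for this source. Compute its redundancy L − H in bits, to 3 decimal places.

Entropy H = −Σ p log₂ p ≈ 1.9266 bits.
Huffman merges: 151/1000+49/250→347/1000; 63/200+169/500→653/1000; 347/1000+653/1000→1. L = 2 ≈ 2.0000.
L − H = 2.0000 − 1.9266 = 0.073 bits.

0.073 bits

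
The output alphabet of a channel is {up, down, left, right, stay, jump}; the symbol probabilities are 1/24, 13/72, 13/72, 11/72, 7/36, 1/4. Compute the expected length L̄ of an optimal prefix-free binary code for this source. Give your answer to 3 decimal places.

2.556 bits/symbol

Repeatedly combine the two least-probable nodes; the expected code length is the sum of the merged weights.
merge 1/24 + 11/72 → 7/36
merge 13/72 + 13/72 → 13/36
merge 7/36 + 7/36 → 7/18
merge 1/4 + 13/36 → 11/18
merge 7/18 + 11/18 → 1
L = 7/36 + 13/36 + 7/18 + 11/18 + 1 = 23/9 ≈ 2.556 bits/symbol.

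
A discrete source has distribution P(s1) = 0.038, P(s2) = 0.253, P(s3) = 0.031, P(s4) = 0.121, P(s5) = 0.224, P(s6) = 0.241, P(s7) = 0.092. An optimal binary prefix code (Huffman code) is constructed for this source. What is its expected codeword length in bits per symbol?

2.512 bits/symbol

Repeatedly combine the two least-probable nodes; the expected code length is the sum of the merged weights.
merge 31/1000 + 19/500 → 69/1000
merge 69/1000 + 23/250 → 161/1000
merge 121/1000 + 161/1000 → 141/500
merge 28/125 + 241/1000 → 93/200
merge 253/1000 + 141/500 → 107/200
merge 93/200 + 107/200 → 1
L = 69/1000 + 161/1000 + 141/500 + 93/200 + 107/200 + 1 = 314/125 = 2.512 bits/symbol.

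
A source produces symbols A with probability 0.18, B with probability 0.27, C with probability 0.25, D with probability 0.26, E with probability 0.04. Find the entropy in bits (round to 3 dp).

2.146 bits

H = −Σ pᵢ log₂ pᵢ.
−0.18·log₂(0.18) = 0.4453
−0.27·log₂(0.27) = 0.5100
−0.25·log₂(0.25) = 0.5000
−0.26·log₂(0.26) = 0.5053
−0.04·log₂(0.04) = 0.1858
Sum ≈ 2.1464 → 2.146 bits.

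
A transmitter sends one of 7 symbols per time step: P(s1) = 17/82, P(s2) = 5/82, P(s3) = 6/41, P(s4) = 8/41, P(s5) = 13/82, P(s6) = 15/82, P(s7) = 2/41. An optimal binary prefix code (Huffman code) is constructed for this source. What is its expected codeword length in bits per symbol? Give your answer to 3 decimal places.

Repeatedly combine the two least-probable nodes; the expected code length is the sum of the merged weights.
merge 2/41 + 5/82 → 9/82
merge 9/82 + 6/41 → 21/82
merge 13/82 + 15/82 → 14/41
merge 8/41 + 17/82 → 33/82
merge 21/82 + 14/41 → 49/82
merge 33/82 + 49/82 → 1
L = 9/82 + 21/82 + 14/41 + 33/82 + 49/82 + 1 = 111/41 ≈ 2.707 bits/symbol.

2.707 bits/symbol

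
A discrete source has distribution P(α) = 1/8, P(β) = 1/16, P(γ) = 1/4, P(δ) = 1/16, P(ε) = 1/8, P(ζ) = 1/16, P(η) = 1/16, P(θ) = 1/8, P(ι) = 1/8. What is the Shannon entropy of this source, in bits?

3 bits

Each probability is a power of 1/2, so log₂(1/p) is an integer.
H = Σ p·log₂(1/p) = 1/8·3 + 1/16·4 + 1/4·2 + 1/16·4 + 1/8·3 + 1/16·4 + 1/16·4 + 1/8·3 + 1/8·3 = 3 bits.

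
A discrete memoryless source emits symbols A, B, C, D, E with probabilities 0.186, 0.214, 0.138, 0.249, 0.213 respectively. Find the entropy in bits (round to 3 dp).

2.296 bits

H = −Σ pᵢ log₂ pᵢ.
−0.186·log₂(0.186) = 0.4514
−0.214·log₂(0.214) = 0.4760
−0.138·log₂(0.138) = 0.3943
−0.249·log₂(0.249) = 0.4994
−0.213·log₂(0.213) = 0.4752
Sum ≈ 2.2963 → 2.296 bits.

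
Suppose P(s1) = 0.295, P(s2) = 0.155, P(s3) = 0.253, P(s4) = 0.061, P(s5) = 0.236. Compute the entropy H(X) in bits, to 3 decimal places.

H = −Σ pᵢ log₂ pᵢ.
−0.295·log₂(0.295) = 0.5196
−0.155·log₂(0.155) = 0.4169
−0.253·log₂(0.253) = 0.5016
−0.061·log₂(0.061) = 0.2461
−0.236·log₂(0.236) = 0.4916
Sum ≈ 2.1759 → 2.176 bits.

2.176 bits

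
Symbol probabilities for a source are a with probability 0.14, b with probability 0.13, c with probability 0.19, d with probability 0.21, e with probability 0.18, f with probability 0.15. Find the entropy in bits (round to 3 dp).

2.564 bits

H = −Σ pᵢ log₂ pᵢ.
−0.14·log₂(0.14) = 0.3971
−0.13·log₂(0.13) = 0.3826
−0.19·log₂(0.19) = 0.4552
−0.21·log₂(0.21) = 0.4728
−0.18·log₂(0.18) = 0.4453
−0.15·log₂(0.15) = 0.4105
Sum ≈ 2.5637 → 2.564 bits.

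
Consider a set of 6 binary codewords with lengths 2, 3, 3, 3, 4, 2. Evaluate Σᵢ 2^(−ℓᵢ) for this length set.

With common denominator 2^4 = 16: Σ 2^(−ℓᵢ) = 4/16 + 2/16 + 2/16 + 2/16 + 1/16 + 4/16 = 15/16 = 0.9375.

0.9375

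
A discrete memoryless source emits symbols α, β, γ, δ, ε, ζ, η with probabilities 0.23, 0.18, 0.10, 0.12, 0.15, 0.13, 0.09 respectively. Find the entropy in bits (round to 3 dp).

H = −Σ pᵢ log₂ pᵢ.
−0.23·log₂(0.23) = 0.4877
−0.18·log₂(0.18) = 0.4453
−0.10·log₂(0.10) = 0.3322
−0.12·log₂(0.12) = 0.3671
−0.15·log₂(0.15) = 0.4105
−0.13·log₂(0.13) = 0.3826
−0.09·log₂(0.09) = 0.3127
Sum ≈ 2.7381 → 2.738 bits.

2.738 bits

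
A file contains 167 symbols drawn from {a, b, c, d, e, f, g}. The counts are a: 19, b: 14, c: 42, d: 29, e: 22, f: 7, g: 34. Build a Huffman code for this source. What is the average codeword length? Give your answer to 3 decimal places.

2.671 bits/symbol

Probabilities are the counts divided by 167.
Repeatedly combine the two least-probable nodes; the expected code length is the sum of the merged weights.
merge 7/167 + 14/167 → 21/167
merge 19/167 + 21/167 → 40/167
merge 22/167 + 29/167 → 51/167
merge 34/167 + 40/167 → 74/167
merge 42/167 + 51/167 → 93/167
merge 74/167 + 93/167 → 1
L = 21/167 + 40/167 + 51/167 + 74/167 + 93/167 + 1 = 446/167 ≈ 2.671 bits/symbol.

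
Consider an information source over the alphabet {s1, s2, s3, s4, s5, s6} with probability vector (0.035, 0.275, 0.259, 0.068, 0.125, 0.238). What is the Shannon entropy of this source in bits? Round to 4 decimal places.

2.3179 bits

H = −Σ pᵢ log₂ pᵢ.
−0.035·log₂(0.035) = 0.1693
−0.275·log₂(0.275) = 0.5122
−0.259·log₂(0.259) = 0.5048
−0.068·log₂(0.068) = 0.2637
−0.125·log₂(0.125) = 0.3750
−0.238·log₂(0.238) = 0.4929
Sum ≈ 2.3179 → 2.3179 bits.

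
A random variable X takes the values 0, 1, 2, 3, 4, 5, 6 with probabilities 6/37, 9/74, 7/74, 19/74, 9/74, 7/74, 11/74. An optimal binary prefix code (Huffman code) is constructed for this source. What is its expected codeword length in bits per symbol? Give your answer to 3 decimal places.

2.743 bits/symbol

Repeatedly combine the two least-probable nodes; the expected code length is the sum of the merged weights.
merge 7/74 + 7/74 → 7/37
merge 9/74 + 9/74 → 9/37
merge 11/74 + 6/37 → 23/74
merge 7/37 + 9/37 → 16/37
merge 19/74 + 23/74 → 21/37
merge 16/37 + 21/37 → 1
L = 7/37 + 9/37 + 23/74 + 16/37 + 21/37 + 1 = 203/74 ≈ 2.743 bits/symbol.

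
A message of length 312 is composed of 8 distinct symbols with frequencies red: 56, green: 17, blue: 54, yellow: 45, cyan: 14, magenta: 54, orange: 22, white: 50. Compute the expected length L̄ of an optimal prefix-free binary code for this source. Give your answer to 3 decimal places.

Probabilities are the counts divided by 312.
Repeatedly combine the two least-probable nodes; the expected code length is the sum of the merged weights.
merge 7/156 + 17/312 → 31/312
merge 11/156 + 31/312 → 53/312
merge 15/104 + 25/156 → 95/312
merge 53/312 + 9/52 → 107/312
merge 9/52 + 7/39 → 55/156
merge 95/312 + 107/312 → 101/156
merge 55/156 + 101/156 → 1
L = 31/312 + 53/312 + 95/312 + 107/312 + 55/156 + 101/156 + 1 = 35/12 ≈ 2.917 bits/symbol.

2.917 bits/symbol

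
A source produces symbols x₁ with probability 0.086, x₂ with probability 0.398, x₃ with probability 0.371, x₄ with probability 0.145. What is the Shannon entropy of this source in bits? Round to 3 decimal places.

1.768 bits

H = −Σ pᵢ log₂ pᵢ.
−0.086·log₂(0.086) = 0.3044
−0.398·log₂(0.398) = 0.5290
−0.371·log₂(0.371) = 0.5307
−0.145·log₂(0.145) = 0.4040
Sum ≈ 1.7681 → 1.768 bits.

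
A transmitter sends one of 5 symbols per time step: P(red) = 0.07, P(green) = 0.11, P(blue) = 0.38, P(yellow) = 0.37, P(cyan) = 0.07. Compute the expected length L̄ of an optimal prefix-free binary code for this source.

2.01 bits/symbol

Repeatedly combine the two least-probable nodes; the expected code length is the sum of the merged weights.
merge 7/100 + 7/100 → 7/50
merge 11/100 + 7/50 → 1/4
merge 1/4 + 37/100 → 31/50
merge 19/50 + 31/50 → 1
L = 7/50 + 1/4 + 31/50 + 1 = 201/100 = 2.01 bits/symbol.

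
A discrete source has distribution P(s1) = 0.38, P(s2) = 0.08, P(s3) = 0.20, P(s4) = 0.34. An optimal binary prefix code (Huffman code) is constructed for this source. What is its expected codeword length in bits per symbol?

Repeatedly combine the two least-probable nodes; the expected code length is the sum of the merged weights.
merge 2/25 + 1/5 → 7/25
merge 7/25 + 17/50 → 31/50
merge 19/50 + 31/50 → 1
L = 7/25 + 31/50 + 1 = 19/10 = 1.9 bits/symbol.

1.9 bits/symbol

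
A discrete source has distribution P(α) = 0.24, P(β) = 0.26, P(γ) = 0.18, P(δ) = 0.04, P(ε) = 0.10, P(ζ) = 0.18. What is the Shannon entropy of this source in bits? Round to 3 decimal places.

H = −Σ pᵢ log₂ pᵢ.
−0.24·log₂(0.24) = 0.4941
−0.26·log₂(0.26) = 0.5053
−0.18·log₂(0.18) = 0.4453
−0.04·log₂(0.04) = 0.1858
−0.10·log₂(0.10) = 0.3322
−0.18·log₂(0.18) = 0.4453
Sum ≈ 2.4080 → 2.408 bits.

2.408 bits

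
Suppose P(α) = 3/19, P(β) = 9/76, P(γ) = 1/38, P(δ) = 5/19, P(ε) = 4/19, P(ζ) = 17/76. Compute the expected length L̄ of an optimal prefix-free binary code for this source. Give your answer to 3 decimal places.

2.447 bits/symbol

Repeatedly combine the two least-probable nodes; the expected code length is the sum of the merged weights.
merge 1/38 + 9/76 → 11/76
merge 11/76 + 3/19 → 23/76
merge 4/19 + 17/76 → 33/76
merge 5/19 + 23/76 → 43/76
merge 33/76 + 43/76 → 1
L = 11/76 + 23/76 + 33/76 + 43/76 + 1 = 93/38 ≈ 2.447 bits/symbol.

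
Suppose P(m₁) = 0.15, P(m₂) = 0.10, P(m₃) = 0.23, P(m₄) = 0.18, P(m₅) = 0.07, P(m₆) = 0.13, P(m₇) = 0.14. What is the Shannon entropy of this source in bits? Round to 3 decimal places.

2.724 bits

H = −Σ pᵢ log₂ pᵢ.
−0.15·log₂(0.15) = 0.4105
−0.10·log₂(0.10) = 0.3322
−0.23·log₂(0.23) = 0.4877
−0.18·log₂(0.18) = 0.4453
−0.07·log₂(0.07) = 0.2686
−0.13·log₂(0.13) = 0.3826
−0.14·log₂(0.14) = 0.3971
Sum ≈ 2.7240 → 2.724 bits.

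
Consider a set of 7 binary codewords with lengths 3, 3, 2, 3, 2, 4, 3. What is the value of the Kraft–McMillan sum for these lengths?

With common denominator 2^4 = 16: Σ 2^(−ℓᵢ) = 2/16 + 2/16 + 4/16 + 2/16 + 4/16 + 1/16 + 2/16 = 17/16 = 1.0625.

1.0625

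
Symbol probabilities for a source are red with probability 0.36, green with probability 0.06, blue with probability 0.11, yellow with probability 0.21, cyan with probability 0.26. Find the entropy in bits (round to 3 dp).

2.103 bits

H = −Σ pᵢ log₂ pᵢ.
−0.36·log₂(0.36) = 0.5306
−0.06·log₂(0.06) = 0.2435
−0.11·log₂(0.11) = 0.3503
−0.21·log₂(0.21) = 0.4728
−0.26·log₂(0.26) = 0.5053
Sum ≈ 2.1025 → 2.103 bits.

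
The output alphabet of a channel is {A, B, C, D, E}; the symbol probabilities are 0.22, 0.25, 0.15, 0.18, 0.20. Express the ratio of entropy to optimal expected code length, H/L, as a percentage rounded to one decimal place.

Entropy H = −Σ p log₂ p ≈ 2.3008 bits.
Huffman merges: 3/20+9/50→33/100; 1/5+11/50→21/50; 1/4+33/100→29/50; 21/50+29/50→1. L = 233/100 ≈ 2.3300.
Efficiency = H/L = 2.3008/2.3300 = 98.7%.

98.7%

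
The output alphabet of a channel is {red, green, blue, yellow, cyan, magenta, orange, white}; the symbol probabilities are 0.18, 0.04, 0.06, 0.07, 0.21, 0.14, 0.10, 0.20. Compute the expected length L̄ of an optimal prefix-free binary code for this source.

Repeatedly combine the two least-probable nodes; the expected code length is the sum of the merged weights.
merge 1/25 + 3/50 → 1/10
merge 7/100 + 1/10 → 17/100
merge 1/10 + 7/50 → 6/25
merge 17/100 + 9/50 → 7/20
merge 1/5 + 21/100 → 41/100
merge 6/25 + 7/20 → 59/100
merge 41/100 + 59/100 → 1
L = 1/10 + 17/100 + 6/25 + 7/20 + 41/100 + 59/100 + 1 = 143/50 = 2.86 bits/symbol.

2.86 bits/symbol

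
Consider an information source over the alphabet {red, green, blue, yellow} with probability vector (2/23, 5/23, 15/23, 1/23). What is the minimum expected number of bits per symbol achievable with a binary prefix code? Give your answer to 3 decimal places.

1.478 bits/symbol

Repeatedly combine the two least-probable nodes; the expected code length is the sum of the merged weights.
merge 1/23 + 2/23 → 3/23
merge 3/23 + 5/23 → 8/23
merge 8/23 + 15/23 → 1
L = 3/23 + 8/23 + 1 = 34/23 ≈ 1.478 bits/symbol.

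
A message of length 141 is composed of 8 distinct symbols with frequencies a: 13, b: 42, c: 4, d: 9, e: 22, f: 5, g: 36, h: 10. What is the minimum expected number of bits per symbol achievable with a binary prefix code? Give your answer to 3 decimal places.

Probabilities are the counts divided by 141.
Repeatedly combine the two least-probable nodes; the expected code length is the sum of the merged weights.
merge 4/141 + 5/141 → 3/47
merge 3/47 + 3/47 → 6/47
merge 10/141 + 13/141 → 23/141
merge 6/47 + 22/141 → 40/141
merge 23/141 + 12/47 → 59/141
merge 40/141 + 14/47 → 82/141
merge 59/141 + 82/141 → 1
L = 3/47 + 6/47 + 23/141 + 40/141 + 59/141 + 82/141 + 1 = 124/47 ≈ 2.638 bits/symbol.

2.638 bits/symbol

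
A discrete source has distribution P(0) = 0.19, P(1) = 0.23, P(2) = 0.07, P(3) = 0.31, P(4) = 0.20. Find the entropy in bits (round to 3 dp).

2.200 bits

H = −Σ pᵢ log₂ pᵢ.
−0.19·log₂(0.19) = 0.4552
−0.23·log₂(0.23) = 0.4877
−0.07·log₂(0.07) = 0.2686
−0.31·log₂(0.31) = 0.5238
−0.20·log₂(0.20) = 0.4644
Sum ≈ 2.1996 → 2.200 bits.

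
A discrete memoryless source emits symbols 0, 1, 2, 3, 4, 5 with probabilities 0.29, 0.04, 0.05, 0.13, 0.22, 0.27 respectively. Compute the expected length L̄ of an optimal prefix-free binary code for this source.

2.31 bits/symbol

Repeatedly combine the two least-probable nodes; the expected code length is the sum of the merged weights.
merge 1/25 + 1/20 → 9/100
merge 9/100 + 13/100 → 11/50
merge 11/50 + 11/50 → 11/25
merge 27/100 + 29/100 → 14/25
merge 11/25 + 14/25 → 1
L = 9/100 + 11/50 + 11/25 + 14/25 + 1 = 231/100 = 2.31 bits/symbol.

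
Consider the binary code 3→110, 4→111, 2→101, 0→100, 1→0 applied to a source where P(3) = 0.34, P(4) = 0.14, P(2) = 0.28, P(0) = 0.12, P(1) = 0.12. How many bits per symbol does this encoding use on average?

2.76 bits/symbol

L̄ = Σ pᵢ·ℓᵢ = 0.34·3 + 0.14·3 + 0.28·3 + 0.12·3 + 0.12·1 = 2.76 bits/symbol.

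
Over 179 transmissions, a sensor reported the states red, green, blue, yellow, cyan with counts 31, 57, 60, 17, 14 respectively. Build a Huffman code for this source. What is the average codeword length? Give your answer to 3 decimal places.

2.173 bits/symbol

Probabilities are the counts divided by 179.
Repeatedly combine the two least-probable nodes; the expected code length is the sum of the merged weights.
merge 14/179 + 17/179 → 31/179
merge 31/179 + 31/179 → 62/179
merge 57/179 + 60/179 → 117/179
merge 62/179 + 117/179 → 1
L = 31/179 + 62/179 + 117/179 + 1 = 389/179 ≈ 2.173 bits/symbol.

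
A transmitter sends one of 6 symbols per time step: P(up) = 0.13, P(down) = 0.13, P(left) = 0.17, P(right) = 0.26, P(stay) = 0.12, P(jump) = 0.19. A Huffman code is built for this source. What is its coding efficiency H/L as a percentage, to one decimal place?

99.1%

Entropy H = −Σ p log₂ p ≈ 2.5275 bits.
Huffman merges: 3/25+13/100→1/4; 13/100+17/100→3/10; 19/100+1/4→11/25; 13/50+3/10→14/25; 11/25+14/25→1. L = 51/20 ≈ 2.5500.
Efficiency = H/L = 2.5275/2.5500 = 99.1%.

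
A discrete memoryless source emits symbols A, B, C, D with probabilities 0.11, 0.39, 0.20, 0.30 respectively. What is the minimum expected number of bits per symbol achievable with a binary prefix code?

Repeatedly combine the two least-probable nodes; the expected code length is the sum of the merged weights.
merge 11/100 + 1/5 → 31/100
merge 3/10 + 31/100 → 61/100
merge 39/100 + 61/100 → 1
L = 31/100 + 61/100 + 1 = 48/25 = 1.92 bits/symbol.

1.92 bits/symbol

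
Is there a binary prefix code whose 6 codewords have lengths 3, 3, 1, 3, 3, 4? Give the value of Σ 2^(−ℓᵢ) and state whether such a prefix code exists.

With common denominator 2^4 = 16: Σ 2^(−ℓᵢ) = 2/16 + 2/16 + 8/16 + 2/16 + 2/16 + 1/16 = 17/16 = 1.0625.
Kraft's inequality requires Σ ≤ 1; here Σ = 1.0625 > 1, so no such prefix code exists.

1.0625; no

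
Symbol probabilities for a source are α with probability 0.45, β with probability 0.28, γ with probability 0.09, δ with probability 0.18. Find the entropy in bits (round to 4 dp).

H = −Σ pᵢ log₂ pᵢ.
−0.45·log₂(0.45) = 0.5184
−0.28·log₂(0.28) = 0.5142
−0.09·log₂(0.09) = 0.3127
−0.18·log₂(0.18) = 0.4453
Sum ≈ 1.7906 → 1.7906 bits.

1.7906 bits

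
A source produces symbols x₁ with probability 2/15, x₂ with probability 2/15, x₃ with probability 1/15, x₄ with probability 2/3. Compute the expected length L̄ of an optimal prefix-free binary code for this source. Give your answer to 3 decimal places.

1.533 bits/symbol

Repeatedly combine the two least-probable nodes; the expected code length is the sum of the merged weights.
merge 1/15 + 2/15 → 1/5
merge 2/15 + 1/5 → 1/3
merge 1/3 + 2/3 → 1
L = 1/5 + 1/3 + 1 = 23/15 ≈ 1.533 bits/symbol.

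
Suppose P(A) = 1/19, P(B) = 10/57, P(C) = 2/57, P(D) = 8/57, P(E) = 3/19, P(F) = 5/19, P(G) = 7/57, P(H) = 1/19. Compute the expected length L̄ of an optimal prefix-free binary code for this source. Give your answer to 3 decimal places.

2.789 bits/symbol

Repeatedly combine the two least-probable nodes; the expected code length is the sum of the merged weights.
merge 2/57 + 1/19 → 5/57
merge 1/19 + 5/57 → 8/57
merge 7/57 + 8/57 → 5/19
merge 8/57 + 3/19 → 17/57
merge 10/57 + 5/19 → 25/57
merge 5/19 + 17/57 → 32/57
merge 25/57 + 32/57 → 1
L = 5/57 + 8/57 + 5/19 + 17/57 + 25/57 + 32/57 + 1 = 53/19 ≈ 2.789 bits/symbol.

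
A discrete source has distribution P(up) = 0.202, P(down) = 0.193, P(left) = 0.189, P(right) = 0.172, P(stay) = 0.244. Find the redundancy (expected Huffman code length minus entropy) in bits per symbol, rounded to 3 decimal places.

0.049 bits

Entropy H = −Σ p log₂ p ≈ 2.3118 bits.
Huffman merges: 43/250+189/1000→361/1000; 193/1000+101/500→79/200; 61/250+361/1000→121/200; 79/200+121/200→1. L = 2361/1000 ≈ 2.3610.
L − H = 2.3610 − 2.3118 = 0.049 bits.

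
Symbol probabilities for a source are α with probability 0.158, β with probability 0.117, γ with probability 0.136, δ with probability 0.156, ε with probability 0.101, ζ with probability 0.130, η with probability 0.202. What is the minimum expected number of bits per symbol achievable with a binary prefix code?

2.798 bits/symbol

Repeatedly combine the two least-probable nodes; the expected code length is the sum of the merged weights.
merge 101/1000 + 117/1000 → 109/500
merge 13/100 + 17/125 → 133/500
merge 39/250 + 79/500 → 157/500
merge 101/500 + 109/500 → 21/50
merge 133/500 + 157/500 → 29/50
merge 21/50 + 29/50 → 1
L = 109/500 + 133/500 + 157/500 + 21/50 + 29/50 + 1 = 1399/500 = 2.798 bits/symbol.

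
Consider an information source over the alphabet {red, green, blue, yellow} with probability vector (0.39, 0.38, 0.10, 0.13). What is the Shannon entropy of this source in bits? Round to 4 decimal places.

1.7751 bits

H = −Σ pᵢ log₂ pᵢ.
−0.39·log₂(0.39) = 0.5298
−0.38·log₂(0.38) = 0.5305
−0.10·log₂(0.10) = 0.3322
−0.13·log₂(0.13) = 0.3826
Sum ≈ 1.7751 → 1.7751 bits.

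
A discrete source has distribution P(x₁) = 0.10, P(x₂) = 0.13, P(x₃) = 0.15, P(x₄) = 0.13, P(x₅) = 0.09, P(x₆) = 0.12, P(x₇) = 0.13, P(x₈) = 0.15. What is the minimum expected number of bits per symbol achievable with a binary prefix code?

3 bits/symbol

Repeatedly combine the two least-probable nodes; the expected code length is the sum of the merged weights.
merge 9/100 + 1/10 → 19/100
merge 3/25 + 13/100 → 1/4
merge 13/100 + 13/100 → 13/50
merge 3/20 + 3/20 → 3/10
merge 19/100 + 1/4 → 11/25
merge 13/50 + 3/10 → 14/25
merge 11/25 + 14/25 → 1
L = 19/100 + 1/4 + 13/50 + 3/10 + 11/25 + 14/25 + 1 = 3 bits/symbol.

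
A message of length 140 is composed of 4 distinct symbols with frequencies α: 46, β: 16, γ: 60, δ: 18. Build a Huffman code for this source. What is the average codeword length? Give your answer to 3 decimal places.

Probabilities are the counts divided by 140.
Repeatedly combine the two least-probable nodes; the expected code length is the sum of the merged weights.
merge 4/35 + 9/70 → 17/70
merge 17/70 + 23/70 → 4/7
merge 3/7 + 4/7 → 1
L = 17/70 + 4/7 + 1 = 127/70 ≈ 1.814 bits/symbol.

1.814 bits/symbol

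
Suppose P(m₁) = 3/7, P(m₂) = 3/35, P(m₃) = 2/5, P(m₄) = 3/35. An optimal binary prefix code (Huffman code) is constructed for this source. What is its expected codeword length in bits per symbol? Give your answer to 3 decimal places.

1.743 bits/symbol

Repeatedly combine the two least-probable nodes; the expected code length is the sum of the merged weights.
merge 3/35 + 3/35 → 6/35
merge 6/35 + 2/5 → 4/7
merge 3/7 + 4/7 → 1
L = 6/35 + 4/7 + 1 = 61/35 ≈ 1.743 bits/symbol.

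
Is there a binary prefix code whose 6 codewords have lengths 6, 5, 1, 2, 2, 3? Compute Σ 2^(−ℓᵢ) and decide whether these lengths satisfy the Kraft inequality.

With common denominator 2^6 = 64: Σ 2^(−ℓᵢ) = 1/64 + 2/64 + 32/64 + 16/64 + 16/64 + 8/64 = 75/64 = 1.171875.
Kraft's inequality requires Σ ≤ 1; here Σ = 1.171875 > 1, so no such prefix code exists.

1.171875; no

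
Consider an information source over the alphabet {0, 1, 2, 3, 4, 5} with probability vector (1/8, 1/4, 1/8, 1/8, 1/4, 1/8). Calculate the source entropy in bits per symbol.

Each probability is a power of 1/2, so log₂(1/p) is an integer.
H = Σ p·log₂(1/p) = 1/8·3 + 1/4·2 + 1/8·3 + 1/8·3 + 1/4·2 + 1/8·3 = 2.5 bits.

2.5 bits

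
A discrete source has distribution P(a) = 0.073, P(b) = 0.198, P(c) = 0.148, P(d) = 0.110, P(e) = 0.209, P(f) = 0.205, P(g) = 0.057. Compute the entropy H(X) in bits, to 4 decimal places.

H = −Σ pᵢ log₂ pᵢ.
−0.073·log₂(0.073) = 0.2756
−0.198·log₂(0.198) = 0.4626
−0.148·log₂(0.148) = 0.4079
−0.110·log₂(0.110) = 0.3503
−0.209·log₂(0.209) = 0.4720
−0.205·log₂(0.205) = 0.4687
−0.057·log₂(0.057) = 0.2356
Sum ≈ 2.6728 → 2.6728 bits.

2.6728 bits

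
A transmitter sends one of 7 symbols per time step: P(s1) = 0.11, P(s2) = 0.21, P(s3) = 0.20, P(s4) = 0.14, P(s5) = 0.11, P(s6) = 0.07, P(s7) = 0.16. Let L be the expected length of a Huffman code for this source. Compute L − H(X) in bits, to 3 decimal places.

0.044 bits

Entropy H = −Σ p log₂ p ≈ 2.7265 bits.
Huffman merges: 7/100+11/100→9/50; 11/100+7/50→1/4; 4/25+9/50→17/50; 1/5+21/100→41/100; 1/4+17/50→59/100; 41/100+59/100→1. L = 277/100 ≈ 2.7700.
L − H = 2.7700 − 2.7265 = 0.044 bits.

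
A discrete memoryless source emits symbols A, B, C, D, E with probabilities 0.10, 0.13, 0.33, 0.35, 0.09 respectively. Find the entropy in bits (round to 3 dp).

H = −Σ pᵢ log₂ pᵢ.
−0.10·log₂(0.10) = 0.3322
−0.13·log₂(0.13) = 0.3826
−0.33·log₂(0.33) = 0.5278
−0.35·log₂(0.35) = 0.5301
−0.09·log₂(0.09) = 0.3127
Sum ≈ 2.0854 → 2.085 bits.

2.085 bits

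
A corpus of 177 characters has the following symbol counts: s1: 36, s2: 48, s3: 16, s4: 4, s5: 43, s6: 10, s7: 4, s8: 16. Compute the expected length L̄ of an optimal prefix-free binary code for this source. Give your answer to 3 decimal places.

Probabilities are the counts divided by 177.
Repeatedly combine the two least-probable nodes; the expected code length is the sum of the merged weights.
merge 4/177 + 4/177 → 8/177
merge 8/177 + 10/177 → 6/59
merge 16/177 + 16/177 → 32/177
merge 6/59 + 32/177 → 50/177
merge 12/59 + 43/177 → 79/177
merge 16/59 + 50/177 → 98/177
merge 79/177 + 98/177 → 1
L = 8/177 + 6/59 + 32/177 + 50/177 + 79/177 + 98/177 + 1 = 154/59 ≈ 2.610 bits/symbol.

2.610 bits/symbol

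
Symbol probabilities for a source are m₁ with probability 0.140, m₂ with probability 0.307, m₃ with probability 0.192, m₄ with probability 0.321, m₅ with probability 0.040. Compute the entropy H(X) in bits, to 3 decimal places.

H = −Σ pᵢ log₂ pᵢ.
−0.140·log₂(0.140) = 0.3971
−0.307·log₂(0.307) = 0.5230
−0.192·log₂(0.192) = 0.4571
−0.321·log₂(0.321) = 0.5262
−0.040·log₂(0.040) = 0.1858
Sum ≈ 2.0892 → 2.089 bits.

2.089 bits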